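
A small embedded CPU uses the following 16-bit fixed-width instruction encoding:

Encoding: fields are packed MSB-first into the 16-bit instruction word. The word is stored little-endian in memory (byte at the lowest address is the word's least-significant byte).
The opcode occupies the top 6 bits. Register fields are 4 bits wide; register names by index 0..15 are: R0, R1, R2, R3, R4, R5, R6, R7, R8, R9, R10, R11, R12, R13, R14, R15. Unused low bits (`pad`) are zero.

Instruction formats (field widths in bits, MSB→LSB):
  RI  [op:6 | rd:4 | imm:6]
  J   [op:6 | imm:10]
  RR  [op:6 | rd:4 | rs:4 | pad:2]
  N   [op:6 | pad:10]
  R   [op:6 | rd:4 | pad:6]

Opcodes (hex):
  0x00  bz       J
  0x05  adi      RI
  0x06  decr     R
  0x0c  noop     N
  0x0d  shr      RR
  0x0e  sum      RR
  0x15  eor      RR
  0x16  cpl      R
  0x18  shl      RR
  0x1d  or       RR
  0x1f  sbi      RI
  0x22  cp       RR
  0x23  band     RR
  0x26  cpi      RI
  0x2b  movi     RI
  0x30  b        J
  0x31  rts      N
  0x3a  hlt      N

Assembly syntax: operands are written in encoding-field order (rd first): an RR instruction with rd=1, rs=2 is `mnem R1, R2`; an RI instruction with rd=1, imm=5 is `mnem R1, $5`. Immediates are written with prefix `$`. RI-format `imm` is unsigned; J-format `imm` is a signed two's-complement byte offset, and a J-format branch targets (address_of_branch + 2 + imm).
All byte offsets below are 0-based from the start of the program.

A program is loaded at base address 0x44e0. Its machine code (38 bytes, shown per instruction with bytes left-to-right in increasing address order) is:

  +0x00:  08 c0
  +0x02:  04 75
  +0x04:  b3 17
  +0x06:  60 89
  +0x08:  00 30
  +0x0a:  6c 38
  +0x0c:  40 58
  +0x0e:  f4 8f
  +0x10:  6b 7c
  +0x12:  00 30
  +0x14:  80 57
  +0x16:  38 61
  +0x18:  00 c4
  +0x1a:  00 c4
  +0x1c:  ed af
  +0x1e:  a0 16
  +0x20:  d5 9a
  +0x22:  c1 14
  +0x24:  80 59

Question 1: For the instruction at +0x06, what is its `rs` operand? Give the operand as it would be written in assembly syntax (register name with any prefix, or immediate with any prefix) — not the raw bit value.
off 0x06: read 60 89 as little → 0x8960
  op=0x8960>>10=0x22 ⇒ cp (RR)
  rd@[9:6]=0x5 ⇒ R5
  rs@[5:2]=0x8 ⇒ R8

R8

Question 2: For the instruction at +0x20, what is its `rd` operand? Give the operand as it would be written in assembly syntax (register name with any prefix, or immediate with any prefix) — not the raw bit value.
off 0x20: read d5 9a as little → 0x9ad5
  op=0x9ad5>>10=0x26 ⇒ cpi (RI)
  [9:6] rd=11 = R11
  [5:0] imm=21 = $21

R11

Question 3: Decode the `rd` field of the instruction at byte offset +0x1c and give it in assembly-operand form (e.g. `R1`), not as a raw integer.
R15

off 0x1c: read ed af as little → 0xafed
  top 6b → 0x2b → movi [RI]
  [9:6] rd=15 = R15
  [5:0] imm=45 = $45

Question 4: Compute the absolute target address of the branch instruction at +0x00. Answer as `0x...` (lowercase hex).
+0x00: 08 c0 ⇒ word 0xc008 (little)
  opcode bits[15:10]=0x30: b/J
  [9:0] imm=8 = $8
  target = base 0x44e0 + off 0x00 + 2 + imm 8 = 0x44ea

0x44ea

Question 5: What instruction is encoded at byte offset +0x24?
@+24  little-endian(80 59) = 0x5980
  op=0x5980>>10=0x16 ⇒ cpl (R)
  rd: (w>>6)&0xf=0x6 → R6

cpl R6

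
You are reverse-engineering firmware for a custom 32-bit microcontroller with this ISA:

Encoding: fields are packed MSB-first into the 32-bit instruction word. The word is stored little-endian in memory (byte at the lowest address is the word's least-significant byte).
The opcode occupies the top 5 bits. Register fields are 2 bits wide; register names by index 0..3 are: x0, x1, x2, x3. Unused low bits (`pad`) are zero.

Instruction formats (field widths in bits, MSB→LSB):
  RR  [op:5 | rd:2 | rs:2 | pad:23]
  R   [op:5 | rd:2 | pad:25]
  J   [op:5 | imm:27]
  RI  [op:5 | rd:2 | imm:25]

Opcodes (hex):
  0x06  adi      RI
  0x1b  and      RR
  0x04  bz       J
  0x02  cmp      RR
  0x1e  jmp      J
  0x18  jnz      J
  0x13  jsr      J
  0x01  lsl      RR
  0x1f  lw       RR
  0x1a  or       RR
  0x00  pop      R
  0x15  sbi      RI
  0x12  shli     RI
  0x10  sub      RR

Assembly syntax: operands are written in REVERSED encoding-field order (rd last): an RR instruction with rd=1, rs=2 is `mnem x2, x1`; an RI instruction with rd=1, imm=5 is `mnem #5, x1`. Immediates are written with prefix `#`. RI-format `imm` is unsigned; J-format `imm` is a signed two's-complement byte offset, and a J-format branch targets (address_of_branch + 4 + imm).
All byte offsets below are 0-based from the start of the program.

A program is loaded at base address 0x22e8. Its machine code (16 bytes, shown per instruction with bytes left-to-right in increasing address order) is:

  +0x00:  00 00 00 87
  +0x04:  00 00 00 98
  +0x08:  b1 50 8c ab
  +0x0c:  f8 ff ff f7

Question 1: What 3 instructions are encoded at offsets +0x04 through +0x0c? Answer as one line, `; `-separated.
@+04  little-endian(00 00 00 98) = 0x98000000
  top 5b → 0x13 → jsr [J]
  [26:0] imm=0 = #0
@+08  little-endian(b1 50 8c ab) = 0xab8c50b1
  top 5b → 0x15 → sbi [RI]
  [26:25] rd=1 = x1
  [24:0] imm=25972913 = #25972913
@+0c  little-endian(f8 ff ff f7) = 0xf7fffff8
  top 5b → 0x1e → jmp [J]
  [26:0] imm=134217720 (s27→-8) = #-8

jsr #0; sbi #25972913, x1; jmp #-8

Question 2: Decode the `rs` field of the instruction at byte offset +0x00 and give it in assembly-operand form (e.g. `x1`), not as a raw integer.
[00] 00 00 00 87 → 0x87000000
  opcode bits[31:27]=0x10: sub/RR
  rd: (w>>25)&0x3=0x3 → x3
  rs: (w>>23)&0x3=0x2 → x2

x2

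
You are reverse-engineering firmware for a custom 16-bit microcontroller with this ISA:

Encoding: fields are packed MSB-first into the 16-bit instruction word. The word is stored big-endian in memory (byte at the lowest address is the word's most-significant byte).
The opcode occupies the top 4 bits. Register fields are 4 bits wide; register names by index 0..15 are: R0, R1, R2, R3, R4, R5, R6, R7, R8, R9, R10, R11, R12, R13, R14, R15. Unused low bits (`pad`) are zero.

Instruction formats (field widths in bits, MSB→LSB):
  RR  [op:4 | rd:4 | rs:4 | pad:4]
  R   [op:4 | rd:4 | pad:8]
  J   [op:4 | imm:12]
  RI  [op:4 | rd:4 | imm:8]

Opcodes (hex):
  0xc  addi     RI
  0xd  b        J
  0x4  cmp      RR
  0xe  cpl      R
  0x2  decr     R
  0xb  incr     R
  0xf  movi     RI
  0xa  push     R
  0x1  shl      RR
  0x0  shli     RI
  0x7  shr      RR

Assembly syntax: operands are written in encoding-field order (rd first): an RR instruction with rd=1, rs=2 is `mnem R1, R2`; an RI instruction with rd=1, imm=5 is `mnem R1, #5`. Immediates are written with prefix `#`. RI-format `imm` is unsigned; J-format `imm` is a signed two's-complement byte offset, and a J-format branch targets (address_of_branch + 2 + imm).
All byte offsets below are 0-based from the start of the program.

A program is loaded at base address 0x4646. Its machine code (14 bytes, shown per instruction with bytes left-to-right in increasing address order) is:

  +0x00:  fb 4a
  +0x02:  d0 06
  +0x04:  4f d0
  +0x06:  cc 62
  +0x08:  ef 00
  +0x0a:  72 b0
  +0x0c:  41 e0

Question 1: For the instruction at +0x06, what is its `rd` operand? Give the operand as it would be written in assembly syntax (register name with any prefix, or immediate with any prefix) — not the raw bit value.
+0x06: cc 62 ⇒ word 0xcc62 (big)
  opcode bits[15:12]=0xc: addi/RI
  [11:8] rd=12 = R12
  [7:0] imm=98 = #98

R12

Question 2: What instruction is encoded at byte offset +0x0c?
@+0c  big-endian(41 e0) = 0x41e0
  opcode bits[15:12]=0x4: cmp/RR
  [11:8] rd=1 = R1
  [7:4] rs=14 = R14

cmp R1, R14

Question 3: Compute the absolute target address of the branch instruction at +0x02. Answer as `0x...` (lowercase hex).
[02] d0 06 → 0xd006
  opcode bits[15:12]=0xd: b/J
  [11:0] imm=6 = #6
  target = base 0x4646 + off 0x02 + 2 + imm 6 = 0x4650

0x4650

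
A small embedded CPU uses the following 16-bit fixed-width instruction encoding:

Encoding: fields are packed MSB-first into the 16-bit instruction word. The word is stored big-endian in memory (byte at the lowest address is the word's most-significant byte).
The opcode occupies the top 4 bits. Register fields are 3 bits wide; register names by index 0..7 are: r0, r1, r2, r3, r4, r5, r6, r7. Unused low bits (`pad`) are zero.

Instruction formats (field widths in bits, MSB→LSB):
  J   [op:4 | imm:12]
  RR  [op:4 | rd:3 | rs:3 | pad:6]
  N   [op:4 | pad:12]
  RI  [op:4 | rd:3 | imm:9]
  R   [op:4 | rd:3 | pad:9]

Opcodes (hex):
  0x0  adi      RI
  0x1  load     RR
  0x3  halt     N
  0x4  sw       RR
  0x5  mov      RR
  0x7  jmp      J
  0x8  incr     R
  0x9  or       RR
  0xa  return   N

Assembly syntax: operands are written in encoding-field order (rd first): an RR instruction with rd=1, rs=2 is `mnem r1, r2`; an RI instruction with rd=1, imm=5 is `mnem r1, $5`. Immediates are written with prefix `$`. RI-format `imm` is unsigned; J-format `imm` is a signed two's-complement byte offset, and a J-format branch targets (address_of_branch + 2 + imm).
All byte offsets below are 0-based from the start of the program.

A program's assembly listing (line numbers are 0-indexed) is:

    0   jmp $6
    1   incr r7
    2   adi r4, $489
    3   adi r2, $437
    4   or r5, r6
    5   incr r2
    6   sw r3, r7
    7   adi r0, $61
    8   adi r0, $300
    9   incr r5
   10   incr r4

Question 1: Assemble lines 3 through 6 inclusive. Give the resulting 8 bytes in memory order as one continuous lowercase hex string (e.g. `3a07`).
05b59b80840047c0

line 3 (adi): pack op=0x0:4|rd=2:3|imm=437:9 = 0x05b5; big→ 05 b5
line 4 (or): pack op=0x9:4|rd=5:3|rs=6:3|pad=0:6 = 0x9b80; big→ 9b 80
line 5 (incr): pack op=0x8:4|rd=2:3|pad=0:9 = 0x8400; big→ 84 00
line 6 (sw): pack op=0x4:4|rd=3:3|rs=7:3|pad=0:6 = 0x47c0; big→ 47 c0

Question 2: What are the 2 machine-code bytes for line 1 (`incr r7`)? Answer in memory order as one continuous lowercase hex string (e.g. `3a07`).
8e00

L1: incr op=0x8:4|rd=7:3|pad=0:9 ⇒ 0x8e00 ⇒ big 8e 00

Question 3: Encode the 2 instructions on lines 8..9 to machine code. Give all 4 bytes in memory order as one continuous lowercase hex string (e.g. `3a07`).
line 8 (adi): pack op=0x0:4|rd=0:3|imm=300:9 = 0x012c; big→ 01 2c
line 9 (incr): pack op=0x8:4|rd=5:3|pad=0:9 = 0x8a00; big→ 8a 00

012c8a00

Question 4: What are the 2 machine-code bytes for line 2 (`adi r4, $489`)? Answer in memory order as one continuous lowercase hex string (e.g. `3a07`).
09e9

line 2 (adi): pack op=0x0:4|rd=4:3|imm=489:9 = 0x09e9; big→ 09 e9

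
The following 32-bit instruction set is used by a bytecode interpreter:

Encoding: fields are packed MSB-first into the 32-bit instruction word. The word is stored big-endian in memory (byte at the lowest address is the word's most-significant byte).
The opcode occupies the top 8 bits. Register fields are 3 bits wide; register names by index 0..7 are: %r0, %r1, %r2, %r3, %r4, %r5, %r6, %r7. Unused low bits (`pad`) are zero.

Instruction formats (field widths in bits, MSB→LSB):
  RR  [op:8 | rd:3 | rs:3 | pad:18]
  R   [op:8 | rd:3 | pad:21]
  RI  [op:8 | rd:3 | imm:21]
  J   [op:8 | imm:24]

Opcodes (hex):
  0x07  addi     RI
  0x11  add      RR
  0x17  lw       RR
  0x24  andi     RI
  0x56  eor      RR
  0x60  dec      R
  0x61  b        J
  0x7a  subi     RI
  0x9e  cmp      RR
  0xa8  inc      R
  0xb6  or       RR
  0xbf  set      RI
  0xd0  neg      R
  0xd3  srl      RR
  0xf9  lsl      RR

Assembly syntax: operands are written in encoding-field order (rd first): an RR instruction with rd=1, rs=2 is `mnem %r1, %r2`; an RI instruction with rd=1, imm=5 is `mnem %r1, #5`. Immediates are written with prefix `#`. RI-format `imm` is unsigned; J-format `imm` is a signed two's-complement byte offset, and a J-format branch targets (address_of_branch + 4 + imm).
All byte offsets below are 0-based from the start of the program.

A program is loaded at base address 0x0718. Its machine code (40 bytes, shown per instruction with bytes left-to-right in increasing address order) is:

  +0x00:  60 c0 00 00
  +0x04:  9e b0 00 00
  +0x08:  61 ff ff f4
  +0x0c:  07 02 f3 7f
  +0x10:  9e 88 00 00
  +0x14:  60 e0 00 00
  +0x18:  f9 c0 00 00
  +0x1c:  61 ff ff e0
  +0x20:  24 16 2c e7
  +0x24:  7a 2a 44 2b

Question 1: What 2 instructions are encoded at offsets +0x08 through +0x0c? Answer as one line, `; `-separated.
b #-12; addi %r0, #193407

[08] 61 ff ff f4 → 0x61fffff4
  opcode bits[31:24]=0x61: b/J
  imm@[23:0]=0xfffff4 (s24→-12) ⇒ #-12
[0c] 07 02 f3 7f → 0x0702f37f
  opcode bits[31:24]=0x7: addi/RI
  rd@[23:21]=0x0 ⇒ %r0
  imm@[20:0]=0x2f37f ⇒ #193407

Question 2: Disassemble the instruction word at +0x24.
off 0x24: read 7a 2a 44 2b as big → 0x7a2a442b
  top 8b → 0x7a → subi [RI]
  [23:21] rd=1 = %r1
  [20:0] imm=672811 = #672811

subi %r1, #672811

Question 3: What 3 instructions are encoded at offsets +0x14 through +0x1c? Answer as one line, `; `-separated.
@+14  big-endian(60 e0 00 00) = 0x60e00000
  op=0x60e00000>>24=0x60 ⇒ dec (R)
  rd@[23:21]=0x7 ⇒ %r7
@+18  big-endian(f9 c0 00 00) = 0xf9c00000
  op=0xf9c00000>>24=0xf9 ⇒ lsl (RR)
  rd@[23:21]=0x6 ⇒ %r6
  rs@[20:18]=0x0 ⇒ %r0
@+1c  big-endian(61 ff ff e0) = 0x61ffffe0
  op=0x61ffffe0>>24=0x61 ⇒ b (J)
  imm@[23:0]=0xffffe0 (s24→-32) ⇒ #-32

dec %r7; lsl %r6, %r0; b #-32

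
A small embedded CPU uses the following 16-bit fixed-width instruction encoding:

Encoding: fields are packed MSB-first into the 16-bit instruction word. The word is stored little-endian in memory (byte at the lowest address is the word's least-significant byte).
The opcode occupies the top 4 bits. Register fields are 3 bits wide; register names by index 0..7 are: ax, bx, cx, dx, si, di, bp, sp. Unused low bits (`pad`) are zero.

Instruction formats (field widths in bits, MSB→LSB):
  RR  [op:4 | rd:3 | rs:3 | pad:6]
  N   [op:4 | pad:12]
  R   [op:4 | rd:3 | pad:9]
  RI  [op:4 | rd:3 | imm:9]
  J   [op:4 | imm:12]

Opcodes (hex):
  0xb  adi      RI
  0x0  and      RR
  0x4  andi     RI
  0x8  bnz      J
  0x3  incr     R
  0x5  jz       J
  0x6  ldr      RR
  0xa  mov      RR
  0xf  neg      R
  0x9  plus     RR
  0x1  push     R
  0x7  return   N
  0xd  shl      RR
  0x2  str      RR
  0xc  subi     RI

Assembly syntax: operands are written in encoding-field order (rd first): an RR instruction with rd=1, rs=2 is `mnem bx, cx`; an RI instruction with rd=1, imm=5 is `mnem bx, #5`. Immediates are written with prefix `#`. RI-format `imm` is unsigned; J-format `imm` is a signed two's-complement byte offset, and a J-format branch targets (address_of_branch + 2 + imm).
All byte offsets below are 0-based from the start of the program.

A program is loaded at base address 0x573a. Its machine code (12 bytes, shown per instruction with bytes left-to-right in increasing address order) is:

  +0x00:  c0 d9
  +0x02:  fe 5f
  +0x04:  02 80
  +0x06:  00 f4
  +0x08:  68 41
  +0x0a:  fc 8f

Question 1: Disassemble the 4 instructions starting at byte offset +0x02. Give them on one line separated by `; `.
[02] fe 5f → 0x5ffe
  top 4b → 0x5 → jz [J]
  [11:0] imm=4094 (s12→-2) = #-2
[04] 02 80 → 0x8002
  top 4b → 0x8 → bnz [J]
  [11:0] imm=2 = #2
[06] 00 f4 → 0xf400
  top 4b → 0xf → neg [R]
  [11:9] rd=2 = cx
[08] 68 41 → 0x4168
  top 4b → 0x4 → andi [RI]
  [11:9] rd=0 = ax
  [8:0] imm=360 = #360

jz #-2; bnz #2; neg cx; andi ax, #360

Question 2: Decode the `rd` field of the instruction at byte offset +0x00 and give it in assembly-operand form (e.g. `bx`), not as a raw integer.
off 0x00: read c0 d9 as little → 0xd9c0
  opcode bits[15:12]=0xd: shl/RR
  [11:9] rd=4 = si
  [8:6] rs=7 = sp

si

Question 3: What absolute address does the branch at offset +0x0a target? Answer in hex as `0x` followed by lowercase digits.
0x5742

+0x0a: fc 8f ⇒ word 0x8ffc (little)
  op=0x8ffc>>12=0x8 ⇒ bnz (J)
  imm@[11:0]=0xffc (s12→-4) ⇒ #-4
  target = base 0x573a + off 0x0a + 2 + imm -4 = 0x5742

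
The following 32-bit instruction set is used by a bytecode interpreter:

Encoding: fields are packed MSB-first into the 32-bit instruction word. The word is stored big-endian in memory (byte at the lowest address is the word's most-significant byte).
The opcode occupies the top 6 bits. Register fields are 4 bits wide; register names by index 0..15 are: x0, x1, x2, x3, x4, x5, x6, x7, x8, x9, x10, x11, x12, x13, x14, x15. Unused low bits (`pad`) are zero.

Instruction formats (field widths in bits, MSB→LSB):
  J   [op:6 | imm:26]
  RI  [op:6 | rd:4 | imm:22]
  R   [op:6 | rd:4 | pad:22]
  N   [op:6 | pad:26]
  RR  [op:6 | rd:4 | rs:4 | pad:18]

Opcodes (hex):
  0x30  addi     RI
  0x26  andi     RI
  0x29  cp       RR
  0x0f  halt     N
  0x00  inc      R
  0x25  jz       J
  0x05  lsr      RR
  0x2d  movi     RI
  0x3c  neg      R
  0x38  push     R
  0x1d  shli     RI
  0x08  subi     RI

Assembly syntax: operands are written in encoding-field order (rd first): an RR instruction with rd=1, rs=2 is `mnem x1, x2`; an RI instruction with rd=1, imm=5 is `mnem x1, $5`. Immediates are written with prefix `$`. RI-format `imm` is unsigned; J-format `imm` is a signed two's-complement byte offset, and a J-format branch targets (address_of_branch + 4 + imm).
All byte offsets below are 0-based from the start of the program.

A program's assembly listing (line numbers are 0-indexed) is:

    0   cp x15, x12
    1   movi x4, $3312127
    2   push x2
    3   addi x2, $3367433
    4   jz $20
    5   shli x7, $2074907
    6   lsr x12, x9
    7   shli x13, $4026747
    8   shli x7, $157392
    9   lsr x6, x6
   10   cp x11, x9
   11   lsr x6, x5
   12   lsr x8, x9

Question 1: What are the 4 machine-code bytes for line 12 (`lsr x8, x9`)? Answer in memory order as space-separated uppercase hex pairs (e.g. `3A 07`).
16 24 00 00

L12: lsr op=0x5:6|rd=8:4|rs=9:4|pad=0:18 ⇒ 0x16240000 ⇒ big 16 24 00 00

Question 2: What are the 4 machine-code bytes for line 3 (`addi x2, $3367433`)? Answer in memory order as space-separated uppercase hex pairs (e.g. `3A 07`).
3. addi fields op=0x30:6|rd=2:4|imm=3367433:22 → word c0b36209h → c0 b3 62 09

C0 B3 62 09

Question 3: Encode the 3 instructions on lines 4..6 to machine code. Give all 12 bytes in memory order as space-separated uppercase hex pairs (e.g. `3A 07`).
4. jz fields op=0x25:6|imm=20:26 → word 94000014h → 94 00 00 14
5. shli fields op=0x1d:6|rd=7:4|imm=2074907:22 → word 75dfa91bh → 75 df a9 1b
6. lsr fields op=0x5:6|rd=12:4|rs=9:4|pad=0:18 → word 17240000h → 17 24 00 00

94 00 00 14 75 DF A9 1B 17 24 00 00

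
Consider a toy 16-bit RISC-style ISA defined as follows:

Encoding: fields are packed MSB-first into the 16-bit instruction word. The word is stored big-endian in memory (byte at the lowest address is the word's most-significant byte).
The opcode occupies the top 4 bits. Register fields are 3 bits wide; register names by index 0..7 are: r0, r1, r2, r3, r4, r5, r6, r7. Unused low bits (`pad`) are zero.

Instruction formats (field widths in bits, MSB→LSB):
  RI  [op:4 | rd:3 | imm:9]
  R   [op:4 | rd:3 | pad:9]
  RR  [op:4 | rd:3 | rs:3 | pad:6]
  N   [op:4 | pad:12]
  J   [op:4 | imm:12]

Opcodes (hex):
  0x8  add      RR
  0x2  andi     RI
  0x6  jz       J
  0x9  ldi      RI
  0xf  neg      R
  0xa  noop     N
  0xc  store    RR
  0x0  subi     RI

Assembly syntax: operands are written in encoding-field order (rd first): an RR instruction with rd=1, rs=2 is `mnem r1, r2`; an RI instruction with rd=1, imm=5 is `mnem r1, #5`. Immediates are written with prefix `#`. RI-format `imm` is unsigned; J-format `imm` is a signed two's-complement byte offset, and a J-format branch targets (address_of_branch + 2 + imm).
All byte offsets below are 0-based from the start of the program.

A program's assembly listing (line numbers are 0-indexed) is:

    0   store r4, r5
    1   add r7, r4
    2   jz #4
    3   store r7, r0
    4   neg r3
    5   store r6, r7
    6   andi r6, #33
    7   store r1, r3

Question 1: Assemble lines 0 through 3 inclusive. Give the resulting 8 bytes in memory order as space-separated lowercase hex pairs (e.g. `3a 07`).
line 0 (store): pack op=0xc:4|rd=4:3|rs=5:3|pad=0:6 = 0xc940; big→ c9 40
line 1 (add): pack op=0x8:4|rd=7:3|rs=4:3|pad=0:6 = 0x8f00; big→ 8f 00
line 2 (jz): pack op=0x6:4|imm=4:12 = 0x6004; big→ 60 04
line 3 (store): pack op=0xc:4|rd=7:3|rs=0:3|pad=0:6 = 0xce00; big→ ce 00

c9 40 8f 00 60 04 ce 00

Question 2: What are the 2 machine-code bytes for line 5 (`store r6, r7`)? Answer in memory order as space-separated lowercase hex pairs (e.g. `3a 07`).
line 5 (store): pack op=0xc:4|rd=6:3|rs=7:3|pad=0:6 = 0xcdc0; big→ cd c0

cd c0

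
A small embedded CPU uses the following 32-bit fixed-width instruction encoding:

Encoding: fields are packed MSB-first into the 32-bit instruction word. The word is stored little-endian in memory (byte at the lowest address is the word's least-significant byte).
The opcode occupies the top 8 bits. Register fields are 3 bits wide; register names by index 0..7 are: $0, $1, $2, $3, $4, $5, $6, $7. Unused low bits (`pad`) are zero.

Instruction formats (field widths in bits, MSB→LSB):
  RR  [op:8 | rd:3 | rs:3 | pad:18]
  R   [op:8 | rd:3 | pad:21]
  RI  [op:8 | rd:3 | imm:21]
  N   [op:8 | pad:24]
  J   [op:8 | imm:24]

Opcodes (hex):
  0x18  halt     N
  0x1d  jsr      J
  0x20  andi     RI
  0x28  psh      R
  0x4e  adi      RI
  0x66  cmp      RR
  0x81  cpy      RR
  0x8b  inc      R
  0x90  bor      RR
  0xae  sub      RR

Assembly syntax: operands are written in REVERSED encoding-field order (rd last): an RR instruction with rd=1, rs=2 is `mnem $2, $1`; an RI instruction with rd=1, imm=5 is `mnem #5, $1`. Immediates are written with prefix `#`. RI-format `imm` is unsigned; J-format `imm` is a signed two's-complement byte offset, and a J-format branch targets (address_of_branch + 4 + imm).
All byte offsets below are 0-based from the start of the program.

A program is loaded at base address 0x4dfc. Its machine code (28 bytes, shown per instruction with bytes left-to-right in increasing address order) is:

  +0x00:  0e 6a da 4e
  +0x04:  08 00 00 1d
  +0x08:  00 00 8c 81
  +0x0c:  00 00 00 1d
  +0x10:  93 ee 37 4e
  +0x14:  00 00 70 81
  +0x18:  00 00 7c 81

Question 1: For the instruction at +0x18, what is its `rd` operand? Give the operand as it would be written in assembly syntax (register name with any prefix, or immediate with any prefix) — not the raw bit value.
$3

off 0x18: read 00 00 7c 81 as little → 0x817c0000
  top 8b → 0x81 → cpy [RR]
  rd: (w>>21)&0x7=0x3 → $3
  rs: (w>>18)&0x7=0x7 → $7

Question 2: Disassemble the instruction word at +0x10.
[10] 93 ee 37 4e → 0x4e37ee93
  opcode bits[31:24]=0x4e: adi/RI
  rd@[23:21]=0x1 ⇒ $1
  imm@[20:0]=0x17ee93 ⇒ #1568403

adi #1568403, $1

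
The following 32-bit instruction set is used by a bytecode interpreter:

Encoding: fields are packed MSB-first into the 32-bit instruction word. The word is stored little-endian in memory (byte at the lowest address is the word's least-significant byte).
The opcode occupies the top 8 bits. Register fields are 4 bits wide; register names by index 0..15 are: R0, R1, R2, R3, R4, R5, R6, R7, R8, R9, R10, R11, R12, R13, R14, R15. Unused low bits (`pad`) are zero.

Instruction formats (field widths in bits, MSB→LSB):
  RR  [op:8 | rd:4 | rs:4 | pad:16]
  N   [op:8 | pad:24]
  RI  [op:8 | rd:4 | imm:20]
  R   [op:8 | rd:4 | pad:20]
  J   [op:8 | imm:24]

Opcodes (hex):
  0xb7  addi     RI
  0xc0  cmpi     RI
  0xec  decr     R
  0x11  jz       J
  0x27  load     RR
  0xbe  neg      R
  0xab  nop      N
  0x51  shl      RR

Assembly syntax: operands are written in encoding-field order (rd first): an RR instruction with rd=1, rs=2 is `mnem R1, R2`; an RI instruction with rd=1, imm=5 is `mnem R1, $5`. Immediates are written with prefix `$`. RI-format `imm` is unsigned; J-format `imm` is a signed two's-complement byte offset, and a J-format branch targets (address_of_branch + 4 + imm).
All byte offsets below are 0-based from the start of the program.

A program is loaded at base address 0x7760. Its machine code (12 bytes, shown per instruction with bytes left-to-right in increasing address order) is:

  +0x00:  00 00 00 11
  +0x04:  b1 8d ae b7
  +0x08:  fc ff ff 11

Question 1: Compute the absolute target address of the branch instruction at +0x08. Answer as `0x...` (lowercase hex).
0x7768

[08] fc ff ff 11 → 0x11fffffc
  top 8b → 0x11 → jz [J]
  imm@[23:0]=0xfffffc (s24→-4) ⇒ $-4
  target = base 0x7760 + off 0x08 + 4 + imm -4 = 0x7768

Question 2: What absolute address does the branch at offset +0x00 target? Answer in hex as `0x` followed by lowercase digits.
+0x00: 00 00 00 11 ⇒ word 0x11000000 (little)
  opcode bits[31:24]=0x11: jz/J
  imm: (w>>0)&0xffffff=0x0 → $0
  target = base 0x7760 + off 0x00 + 4 + imm 0 = 0x7764

0x7764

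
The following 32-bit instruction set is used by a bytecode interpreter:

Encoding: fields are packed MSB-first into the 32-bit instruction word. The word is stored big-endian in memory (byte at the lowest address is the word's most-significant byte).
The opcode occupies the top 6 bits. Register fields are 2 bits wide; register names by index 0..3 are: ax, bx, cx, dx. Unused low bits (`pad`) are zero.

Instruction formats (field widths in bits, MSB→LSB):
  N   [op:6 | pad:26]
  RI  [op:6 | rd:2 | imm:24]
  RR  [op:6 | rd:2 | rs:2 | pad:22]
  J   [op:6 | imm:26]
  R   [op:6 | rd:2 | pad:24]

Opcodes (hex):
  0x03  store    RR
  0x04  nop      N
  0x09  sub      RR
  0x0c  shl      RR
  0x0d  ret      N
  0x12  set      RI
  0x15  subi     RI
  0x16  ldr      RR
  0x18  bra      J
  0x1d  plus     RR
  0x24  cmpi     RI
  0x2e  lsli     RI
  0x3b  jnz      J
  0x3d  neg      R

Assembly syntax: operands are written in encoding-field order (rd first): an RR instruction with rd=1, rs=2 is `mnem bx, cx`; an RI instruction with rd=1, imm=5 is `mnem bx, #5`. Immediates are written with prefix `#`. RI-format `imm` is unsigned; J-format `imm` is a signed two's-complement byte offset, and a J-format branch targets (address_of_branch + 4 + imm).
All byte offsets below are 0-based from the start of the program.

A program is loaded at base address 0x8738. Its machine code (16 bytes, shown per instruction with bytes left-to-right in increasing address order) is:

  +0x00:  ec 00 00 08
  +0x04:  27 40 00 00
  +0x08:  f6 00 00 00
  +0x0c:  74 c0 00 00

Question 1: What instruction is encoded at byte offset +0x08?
neg cx

@+08  big-endian(f6 00 00 00) = 0xf6000000
  op=0xf6000000>>26=0x3d ⇒ neg (R)
  [25:24] rd=2 = cx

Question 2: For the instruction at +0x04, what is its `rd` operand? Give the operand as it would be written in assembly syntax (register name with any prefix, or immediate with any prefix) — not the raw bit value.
off 0x04: read 27 40 00 00 as big → 0x27400000
  top 6b → 0x9 → sub [RR]
  rd@[25:24]=0x3 ⇒ dx
  rs@[23:22]=0x1 ⇒ bx

dx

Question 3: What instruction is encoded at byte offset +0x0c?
plus ax, dx

[0c] 74 c0 00 00 → 0x74c00000
  top 6b → 0x1d → plus [RR]
  rd: (w>>24)&0x3=0x0 → ax
  rs: (w>>22)&0x3=0x3 → dx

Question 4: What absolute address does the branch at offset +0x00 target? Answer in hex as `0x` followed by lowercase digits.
off 0x00: read ec 00 00 08 as big → 0xec000008
  opcode bits[31:26]=0x3b: jnz/J
  imm@[25:0]=0x8 ⇒ #8
  target = base 0x8738 + off 0x00 + 4 + imm 8 = 0x8744

0x8744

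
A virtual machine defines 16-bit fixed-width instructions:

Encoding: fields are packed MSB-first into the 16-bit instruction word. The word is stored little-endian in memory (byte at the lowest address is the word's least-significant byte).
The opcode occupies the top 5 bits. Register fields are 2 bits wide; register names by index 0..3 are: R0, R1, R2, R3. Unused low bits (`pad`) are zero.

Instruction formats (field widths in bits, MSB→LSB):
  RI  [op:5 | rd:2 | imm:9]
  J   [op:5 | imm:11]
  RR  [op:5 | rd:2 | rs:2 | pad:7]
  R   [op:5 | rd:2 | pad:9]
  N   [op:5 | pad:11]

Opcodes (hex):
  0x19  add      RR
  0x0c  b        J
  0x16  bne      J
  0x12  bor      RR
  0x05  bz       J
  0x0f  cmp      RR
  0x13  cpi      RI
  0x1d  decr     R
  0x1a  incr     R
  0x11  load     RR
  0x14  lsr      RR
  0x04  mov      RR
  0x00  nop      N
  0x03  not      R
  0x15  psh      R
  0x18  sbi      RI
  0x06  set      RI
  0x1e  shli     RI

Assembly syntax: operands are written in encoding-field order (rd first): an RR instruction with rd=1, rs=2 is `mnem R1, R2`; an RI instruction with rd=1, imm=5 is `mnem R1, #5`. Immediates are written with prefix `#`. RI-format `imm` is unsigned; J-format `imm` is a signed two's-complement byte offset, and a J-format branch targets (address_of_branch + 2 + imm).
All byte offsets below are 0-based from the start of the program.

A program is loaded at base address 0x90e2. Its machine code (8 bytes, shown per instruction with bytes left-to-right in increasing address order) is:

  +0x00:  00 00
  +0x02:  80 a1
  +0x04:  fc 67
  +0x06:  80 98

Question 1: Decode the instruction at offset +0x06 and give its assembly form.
off 0x06: read 80 98 as little → 0x9880
  top 5b → 0x13 → cpi [RI]
  rd: (w>>9)&0x3=0x0 → R0
  imm: (w>>0)&0x1ff=0x80 → #128

cpi R0, #128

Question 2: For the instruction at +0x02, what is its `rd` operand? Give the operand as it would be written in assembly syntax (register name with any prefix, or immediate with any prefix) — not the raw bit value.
[02] 80 a1 → 0xa180
  op=0xa180>>11=0x14 ⇒ lsr (RR)
  rd@[10:9]=0x0 ⇒ R0
  rs@[8:7]=0x3 ⇒ R3

R0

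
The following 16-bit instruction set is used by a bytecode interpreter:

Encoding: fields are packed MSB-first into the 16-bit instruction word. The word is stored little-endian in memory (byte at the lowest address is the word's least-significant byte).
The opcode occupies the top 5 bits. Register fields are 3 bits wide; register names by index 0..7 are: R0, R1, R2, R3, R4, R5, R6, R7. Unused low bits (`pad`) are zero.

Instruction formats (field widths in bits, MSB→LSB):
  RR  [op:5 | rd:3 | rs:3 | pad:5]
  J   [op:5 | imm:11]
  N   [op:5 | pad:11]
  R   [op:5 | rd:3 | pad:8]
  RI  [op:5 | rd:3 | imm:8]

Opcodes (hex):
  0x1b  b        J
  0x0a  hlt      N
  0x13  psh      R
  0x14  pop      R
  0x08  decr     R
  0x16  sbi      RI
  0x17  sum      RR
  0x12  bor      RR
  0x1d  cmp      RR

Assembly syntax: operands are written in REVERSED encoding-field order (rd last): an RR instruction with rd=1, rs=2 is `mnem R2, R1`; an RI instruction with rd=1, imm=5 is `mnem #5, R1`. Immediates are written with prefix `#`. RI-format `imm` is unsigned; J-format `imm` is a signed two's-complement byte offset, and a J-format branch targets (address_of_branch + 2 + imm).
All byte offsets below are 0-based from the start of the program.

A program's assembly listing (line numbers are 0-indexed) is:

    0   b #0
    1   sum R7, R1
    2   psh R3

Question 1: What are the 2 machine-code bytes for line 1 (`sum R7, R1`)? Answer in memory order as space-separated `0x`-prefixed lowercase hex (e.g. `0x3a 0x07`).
0xe0 0xb9

line 1 (sum): pack op=0x17:5|rd=1:3|rs=7:3|pad=0:5 = 0xb9e0; little→ e0 b9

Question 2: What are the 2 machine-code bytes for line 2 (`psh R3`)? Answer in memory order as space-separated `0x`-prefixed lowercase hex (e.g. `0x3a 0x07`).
0x00 0x9b

L2: psh op=0x13:5|rd=3:3|pad=0:8 ⇒ 0x9b00 ⇒ little 00 9b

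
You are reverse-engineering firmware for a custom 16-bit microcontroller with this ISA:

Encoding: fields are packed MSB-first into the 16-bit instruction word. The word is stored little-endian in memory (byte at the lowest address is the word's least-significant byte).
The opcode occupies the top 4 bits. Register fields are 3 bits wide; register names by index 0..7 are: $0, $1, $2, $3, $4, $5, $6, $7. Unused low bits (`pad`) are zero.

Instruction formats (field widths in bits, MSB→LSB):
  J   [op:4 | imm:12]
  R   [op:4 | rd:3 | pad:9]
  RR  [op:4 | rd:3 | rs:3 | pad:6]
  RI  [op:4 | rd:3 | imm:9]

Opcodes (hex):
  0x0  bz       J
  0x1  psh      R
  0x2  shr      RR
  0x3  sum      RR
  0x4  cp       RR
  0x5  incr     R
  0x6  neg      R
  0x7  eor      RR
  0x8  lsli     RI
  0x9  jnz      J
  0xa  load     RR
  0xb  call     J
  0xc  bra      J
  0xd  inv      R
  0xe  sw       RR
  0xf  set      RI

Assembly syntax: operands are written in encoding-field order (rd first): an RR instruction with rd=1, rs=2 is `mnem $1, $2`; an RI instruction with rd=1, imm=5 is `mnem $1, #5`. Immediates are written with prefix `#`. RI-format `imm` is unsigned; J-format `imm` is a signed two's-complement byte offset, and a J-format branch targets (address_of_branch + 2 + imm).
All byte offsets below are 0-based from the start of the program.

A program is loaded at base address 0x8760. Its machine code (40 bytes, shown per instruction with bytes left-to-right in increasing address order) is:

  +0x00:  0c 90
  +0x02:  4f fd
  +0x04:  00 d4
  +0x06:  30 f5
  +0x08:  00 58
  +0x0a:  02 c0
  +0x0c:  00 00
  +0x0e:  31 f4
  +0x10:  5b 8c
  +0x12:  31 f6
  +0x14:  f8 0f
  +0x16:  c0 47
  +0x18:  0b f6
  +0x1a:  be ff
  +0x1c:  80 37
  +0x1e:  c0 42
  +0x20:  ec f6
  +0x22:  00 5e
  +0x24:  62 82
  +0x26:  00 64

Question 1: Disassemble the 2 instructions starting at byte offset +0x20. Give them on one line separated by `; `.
set $3, #236; incr $7

+0x20: ec f6 ⇒ word 0xf6ec (little)
  opcode bits[15:12]=0xf: set/RI
  rd@[11:9]=0x3 ⇒ $3
  imm@[8:0]=0xec ⇒ #236
+0x22: 00 5e ⇒ word 0x5e00 (little)
  opcode bits[15:12]=0x5: incr/R
  rd@[11:9]=0x7 ⇒ $7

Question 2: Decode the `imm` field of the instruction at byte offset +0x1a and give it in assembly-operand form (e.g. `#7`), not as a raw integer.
#446

[1a] be ff → 0xffbe
  op=0xffbe>>12=0xf ⇒ set (RI)
  rd@[11:9]=0x7 ⇒ $7
  imm@[8:0]=0x1be ⇒ #446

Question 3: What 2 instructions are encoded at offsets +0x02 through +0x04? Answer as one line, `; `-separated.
[02] 4f fd → 0xfd4f
  top 4b → 0xf → set [RI]
  rd: (w>>9)&0x7=0x6 → $6
  imm: (w>>0)&0x1ff=0x14f → #335
[04] 00 d4 → 0xd400
  top 4b → 0xd → inv [R]
  rd: (w>>9)&0x7=0x2 → $2

set $6, #335; inv $2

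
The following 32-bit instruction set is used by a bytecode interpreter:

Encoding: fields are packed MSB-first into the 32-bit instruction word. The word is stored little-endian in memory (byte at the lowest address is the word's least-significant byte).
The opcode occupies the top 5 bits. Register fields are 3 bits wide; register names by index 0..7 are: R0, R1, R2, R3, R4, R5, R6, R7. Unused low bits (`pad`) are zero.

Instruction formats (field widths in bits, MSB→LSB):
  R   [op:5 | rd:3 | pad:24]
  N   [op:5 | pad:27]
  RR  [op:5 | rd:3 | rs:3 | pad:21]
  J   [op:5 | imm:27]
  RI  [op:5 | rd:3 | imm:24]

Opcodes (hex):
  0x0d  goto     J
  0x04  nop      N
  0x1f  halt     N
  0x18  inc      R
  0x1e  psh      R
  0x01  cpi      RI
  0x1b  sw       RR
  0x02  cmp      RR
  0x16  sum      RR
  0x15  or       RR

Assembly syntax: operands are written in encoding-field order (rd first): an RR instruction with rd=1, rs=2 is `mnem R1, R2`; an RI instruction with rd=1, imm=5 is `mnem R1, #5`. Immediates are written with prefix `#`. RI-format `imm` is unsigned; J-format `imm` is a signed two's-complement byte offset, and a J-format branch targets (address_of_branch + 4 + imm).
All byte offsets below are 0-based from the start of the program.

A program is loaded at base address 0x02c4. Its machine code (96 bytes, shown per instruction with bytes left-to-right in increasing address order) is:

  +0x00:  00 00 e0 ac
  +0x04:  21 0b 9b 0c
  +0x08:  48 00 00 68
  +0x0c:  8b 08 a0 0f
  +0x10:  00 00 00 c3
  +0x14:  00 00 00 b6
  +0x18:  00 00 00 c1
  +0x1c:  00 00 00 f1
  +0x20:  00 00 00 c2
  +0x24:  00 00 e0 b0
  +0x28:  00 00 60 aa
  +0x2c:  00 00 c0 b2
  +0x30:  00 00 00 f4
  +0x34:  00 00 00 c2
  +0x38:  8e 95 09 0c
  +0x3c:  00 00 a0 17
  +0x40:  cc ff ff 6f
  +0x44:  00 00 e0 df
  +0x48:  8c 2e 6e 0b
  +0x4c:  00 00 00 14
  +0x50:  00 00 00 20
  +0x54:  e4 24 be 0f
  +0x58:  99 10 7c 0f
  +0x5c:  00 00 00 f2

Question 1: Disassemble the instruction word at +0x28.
or R2, R3

+0x28: 00 00 60 aa ⇒ word 0xaa600000 (little)
  top 5b → 0x15 → or [RR]
  [26:24] rd=2 = R2
  [23:21] rs=3 = R3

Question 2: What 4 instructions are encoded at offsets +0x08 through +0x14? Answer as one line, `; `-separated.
goto #72; cpi R7, #10487947; inc R3; sum R6, R0

+0x08: 48 00 00 68 ⇒ word 0x68000048 (little)
  opcode bits[31:27]=0xd: goto/J
  [26:0] imm=72 = #72
+0x0c: 8b 08 a0 0f ⇒ word 0x0fa0088b (little)
  opcode bits[31:27]=0x1: cpi/RI
  [26:24] rd=7 = R7
  [23:0] imm=10487947 = #10487947
+0x10: 00 00 00 c3 ⇒ word 0xc3000000 (little)
  opcode bits[31:27]=0x18: inc/R
  [26:24] rd=3 = R3
+0x14: 00 00 00 b6 ⇒ word 0xb6000000 (little)
  opcode bits[31:27]=0x16: sum/RR
  [26:24] rd=6 = R6
  [23:21] rs=0 = R0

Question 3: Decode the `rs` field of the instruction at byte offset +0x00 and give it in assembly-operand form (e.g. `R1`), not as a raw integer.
R7

+0x00: 00 00 e0 ac ⇒ word 0xace00000 (little)
  top 5b → 0x15 → or [RR]
  rd@[26:24]=0x4 ⇒ R4
  rs@[23:21]=0x7 ⇒ R7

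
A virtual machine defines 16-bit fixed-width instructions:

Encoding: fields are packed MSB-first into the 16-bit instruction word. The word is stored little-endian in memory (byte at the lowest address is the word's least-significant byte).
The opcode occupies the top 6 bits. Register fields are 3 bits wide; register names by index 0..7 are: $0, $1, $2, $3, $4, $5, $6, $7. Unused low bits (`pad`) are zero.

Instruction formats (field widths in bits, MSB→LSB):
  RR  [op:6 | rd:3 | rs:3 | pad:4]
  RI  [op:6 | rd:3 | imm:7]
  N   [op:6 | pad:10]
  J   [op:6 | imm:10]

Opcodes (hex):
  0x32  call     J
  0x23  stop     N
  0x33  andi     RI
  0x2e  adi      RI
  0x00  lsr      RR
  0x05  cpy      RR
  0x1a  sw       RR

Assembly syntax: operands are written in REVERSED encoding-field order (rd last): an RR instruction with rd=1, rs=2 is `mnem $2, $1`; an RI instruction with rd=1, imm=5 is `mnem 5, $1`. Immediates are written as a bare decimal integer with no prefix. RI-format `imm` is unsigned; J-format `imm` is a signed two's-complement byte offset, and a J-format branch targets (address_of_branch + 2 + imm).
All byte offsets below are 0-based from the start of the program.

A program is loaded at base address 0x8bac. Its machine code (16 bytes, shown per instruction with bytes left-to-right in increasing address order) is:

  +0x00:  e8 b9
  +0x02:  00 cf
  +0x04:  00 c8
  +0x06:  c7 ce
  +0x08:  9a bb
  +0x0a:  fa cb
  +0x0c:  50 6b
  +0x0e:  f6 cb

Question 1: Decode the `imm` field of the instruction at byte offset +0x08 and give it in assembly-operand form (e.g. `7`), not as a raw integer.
26

off 0x08: read 9a bb as little → 0xbb9a
  opcode bits[15:10]=0x2e: adi/RI
  [9:7] rd=7 = $7
  [6:0] imm=26 = 26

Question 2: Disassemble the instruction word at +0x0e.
+0x0e: f6 cb ⇒ word 0xcbf6 (little)
  top 6b → 0x32 → call [J]
  imm@[9:0]=0x3f6 (s10→-10) ⇒ -10

call -10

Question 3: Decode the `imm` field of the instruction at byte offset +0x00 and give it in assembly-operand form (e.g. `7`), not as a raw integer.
off 0x00: read e8 b9 as little → 0xb9e8
  op=0xb9e8>>10=0x2e ⇒ adi (RI)
  [9:7] rd=3 = $3
  [6:0] imm=104 = 104

104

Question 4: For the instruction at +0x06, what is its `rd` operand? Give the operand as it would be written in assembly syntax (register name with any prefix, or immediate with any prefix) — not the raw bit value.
+0x06: c7 ce ⇒ word 0xcec7 (little)
  top 6b → 0x33 → andi [RI]
  rd@[9:7]=0x5 ⇒ $5
  imm@[6:0]=0x47 ⇒ 71

$5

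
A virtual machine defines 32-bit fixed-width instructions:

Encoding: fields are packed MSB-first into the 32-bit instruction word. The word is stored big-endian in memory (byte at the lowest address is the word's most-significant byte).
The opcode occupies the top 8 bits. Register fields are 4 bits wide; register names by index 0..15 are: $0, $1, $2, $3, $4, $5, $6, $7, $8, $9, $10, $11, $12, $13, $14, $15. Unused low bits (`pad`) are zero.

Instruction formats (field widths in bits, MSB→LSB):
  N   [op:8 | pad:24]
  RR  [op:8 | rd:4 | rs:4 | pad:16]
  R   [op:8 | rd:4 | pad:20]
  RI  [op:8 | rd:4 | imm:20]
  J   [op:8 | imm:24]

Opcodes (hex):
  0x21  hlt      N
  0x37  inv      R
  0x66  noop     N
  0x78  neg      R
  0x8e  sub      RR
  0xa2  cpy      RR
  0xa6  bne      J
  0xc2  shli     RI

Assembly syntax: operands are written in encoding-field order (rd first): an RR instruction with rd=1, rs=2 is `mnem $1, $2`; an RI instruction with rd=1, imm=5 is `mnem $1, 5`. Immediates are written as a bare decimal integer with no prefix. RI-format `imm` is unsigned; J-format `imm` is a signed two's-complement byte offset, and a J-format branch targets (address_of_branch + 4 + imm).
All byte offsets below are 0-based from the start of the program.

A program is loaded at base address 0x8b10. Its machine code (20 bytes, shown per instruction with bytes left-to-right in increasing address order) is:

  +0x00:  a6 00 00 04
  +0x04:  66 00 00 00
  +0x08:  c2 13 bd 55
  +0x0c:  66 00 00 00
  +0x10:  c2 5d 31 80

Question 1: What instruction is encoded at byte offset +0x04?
noop

@+04  big-endian(66 00 00 00) = 0x66000000
  opcode bits[31:24]=0x66: noop/N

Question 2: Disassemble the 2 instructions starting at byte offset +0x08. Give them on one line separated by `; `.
@+08  big-endian(c2 13 bd 55) = 0xc213bd55
  top 8b → 0xc2 → shli [RI]
  [23:20] rd=1 = $1
  [19:0] imm=245077 = 245077
@+0c  big-endian(66 00 00 00) = 0x66000000
  top 8b → 0x66 → noop [N]

shli $1, 245077; noop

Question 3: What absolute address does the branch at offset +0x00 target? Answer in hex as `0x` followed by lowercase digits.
0x8b18

+0x00: a6 00 00 04 ⇒ word 0xa6000004 (big)
  opcode bits[31:24]=0xa6: bne/J
  imm@[23:0]=0x4 ⇒ 4
  target = base 0x8b10 + off 0x00 + 4 + imm 4 = 0x8b18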